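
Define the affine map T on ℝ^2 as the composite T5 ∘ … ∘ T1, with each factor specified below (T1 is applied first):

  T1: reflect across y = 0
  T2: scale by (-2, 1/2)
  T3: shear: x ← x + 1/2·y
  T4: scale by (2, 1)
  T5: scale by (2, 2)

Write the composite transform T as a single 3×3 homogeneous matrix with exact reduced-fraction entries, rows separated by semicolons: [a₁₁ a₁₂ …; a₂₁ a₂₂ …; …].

T1 = [1 0 0; 0 -1 0; 0 0 1]
T2·T1 = [-2 0 0; 0 -1/2 0; 0 0 1]
T3·…·T1 = [-2 -1/4 0; 0 -1/2 0; 0 0 1]
T4·…·T1 = [-4 -1/2 0; 0 -1/2 0; 0 0 1]
T5·…·T1 = [-8 -1 0; 0 -1 0; 0 0 1]

T = [-8 -1 0; 0 -1 0; 0 0 1]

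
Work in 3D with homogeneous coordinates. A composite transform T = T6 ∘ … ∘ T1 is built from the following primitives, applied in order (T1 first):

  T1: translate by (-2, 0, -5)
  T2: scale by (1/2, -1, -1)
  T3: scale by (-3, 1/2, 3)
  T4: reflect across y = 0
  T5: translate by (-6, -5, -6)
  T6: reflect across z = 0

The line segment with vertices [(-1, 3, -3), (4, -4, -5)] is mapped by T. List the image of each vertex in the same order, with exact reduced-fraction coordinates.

image vertices: (-3/2, -7/2, -18), (-9, -7, -24)

T1 translate by (-2, 0, -5): (-1, 3, -3) → (-3, 3, -8); (4, -4, -5) → (2, -4, -10)
T2 scale by (1/2, -1, -1): (-3, 3, -8) → (-3/2, -3, 8); (2, -4, -10) → (1, 4, 10)
T3 scale by (-3, 1/2, 3): (-3/2, -3, 8) → (9/2, -3/2, 24); (1, 4, 10) → (-3, 2, 30)
T4 reflect across y = 0: (9/2, -3/2, 24) → (9/2, 3/2, 24); (-3, 2, 30) → (-3, -2, 30)
T5 translate by (-6, -5, -6): (9/2, 3/2, 24) → (-3/2, -7/2, 18); (-3, -2, 30) → (-9, -7, 24)
T6 reflect across z = 0: (-3/2, -7/2, 18) → (-3/2, -7/2, -18); (-9, -7, 24) → (-9, -7, -24)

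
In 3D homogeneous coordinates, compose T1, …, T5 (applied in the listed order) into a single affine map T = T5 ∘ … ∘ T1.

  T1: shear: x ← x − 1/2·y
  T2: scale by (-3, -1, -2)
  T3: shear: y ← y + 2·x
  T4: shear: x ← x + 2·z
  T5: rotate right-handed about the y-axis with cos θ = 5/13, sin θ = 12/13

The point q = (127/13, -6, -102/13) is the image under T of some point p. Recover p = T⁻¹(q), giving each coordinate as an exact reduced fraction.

p = (7/3, 4, -3)

T1 = [1 -1/2 0 0; 0 1 0 0; 0 0 1 0; 0 0 0 1]
T2·T1 = [-3 3/2 0 0; 0 -1 0 0; 0 0 -2 0; 0 0 0 1]
T3·…·T1 = [-3 3/2 0 0; -6 2 0 0; 0 0 -2 0; 0 0 0 1]
T4·…·T1 = [-3 3/2 -4 0; -6 2 0 0; 0 0 -2 0; 0 0 0 1]
T5·…·T1 = [-15/13 15/26 -44/13 0; -6 2 0 0; 36/13 -18/13 38/13 0; 0 0 0 1]
det M = -6; M⁻¹ = [-38/39 -1/2 -44/39 0; -38/13 -1 -44/13 0; -6/13 0 -5/26 0; 0 0 0 1]
M⁻¹ · (127/13, -6, -102/13)ᵀ = (7/3, 4, -3)ᵀ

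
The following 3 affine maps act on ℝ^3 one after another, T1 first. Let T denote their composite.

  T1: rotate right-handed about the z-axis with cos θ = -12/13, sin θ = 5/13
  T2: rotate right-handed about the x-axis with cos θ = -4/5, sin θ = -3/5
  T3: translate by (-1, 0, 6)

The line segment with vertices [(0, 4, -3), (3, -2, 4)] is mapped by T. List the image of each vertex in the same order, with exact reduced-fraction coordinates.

T1 rotate right-handed about the z-axis with cos θ = -12/13, sin θ = 5/13: (0, 4, -3) → (-20/13, -48/13, -3); (3, -2, 4) → (-2, 3, 4)
T2 rotate right-handed about the x-axis with cos θ = -4/5, sin θ = -3/5: (-20/13, -48/13, -3) → (-20/13, 15/13, 60/13); (-2, 3, 4) → (-2, 0, -5)
T3 translate by (-1, 0, 6): (-20/13, 15/13, 60/13) → (-33/13, 15/13, 138/13); (-2, 0, -5) → (-3, 0, 1)

image vertices: (-33/13, 15/13, 138/13), (-3, 0, 1)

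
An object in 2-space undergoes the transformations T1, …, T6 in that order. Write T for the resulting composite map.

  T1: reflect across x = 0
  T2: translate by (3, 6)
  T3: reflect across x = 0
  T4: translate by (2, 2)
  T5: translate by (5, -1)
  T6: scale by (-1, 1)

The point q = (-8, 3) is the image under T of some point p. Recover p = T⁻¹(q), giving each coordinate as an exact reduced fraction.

T1 = [-1 0 0; 0 1 0; 0 0 1]
T2·T1 = [-1 0 3; 0 1 6; 0 0 1]
T3·…·T1 = [1 0 -3; 0 1 6; 0 0 1]
T4·…·T1 = [1 0 -1; 0 1 8; 0 0 1]
T5·…·T1 = [1 0 4; 0 1 7; 0 0 1]
T6·…·T1 = [-1 0 -4; 0 1 7; 0 0 1]
det M = -1; M⁻¹ = [-1 0 -4; 0 1 -7; 0 0 1]
M⁻¹ · (-8, 3)ᵀ = (4, -4)ᵀ

p = (4, -4)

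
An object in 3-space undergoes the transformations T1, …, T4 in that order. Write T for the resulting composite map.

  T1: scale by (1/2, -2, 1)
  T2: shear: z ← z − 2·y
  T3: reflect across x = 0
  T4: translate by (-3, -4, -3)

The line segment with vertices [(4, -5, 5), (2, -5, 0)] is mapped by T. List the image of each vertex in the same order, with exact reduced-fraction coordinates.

T1 scale by (1/2, -2, 1): (4, -5, 5) → (2, 10, 5); (2, -5, 0) → (1, 10, 0)
T2 shear: z ← z − 2·y: (2, 10, 5) → (2, 10, -15); (1, 10, 0) → (1, 10, -20)
T3 reflect across x = 0: (2, 10, -15) → (-2, 10, -15); (1, 10, -20) → (-1, 10, -20)
T4 translate by (-3, -4, -3): (-2, 10, -15) → (-5, 6, -18); (-1, 10, -20) → (-4, 6, -23)

image vertices: (-5, 6, -18), (-4, 6, -23)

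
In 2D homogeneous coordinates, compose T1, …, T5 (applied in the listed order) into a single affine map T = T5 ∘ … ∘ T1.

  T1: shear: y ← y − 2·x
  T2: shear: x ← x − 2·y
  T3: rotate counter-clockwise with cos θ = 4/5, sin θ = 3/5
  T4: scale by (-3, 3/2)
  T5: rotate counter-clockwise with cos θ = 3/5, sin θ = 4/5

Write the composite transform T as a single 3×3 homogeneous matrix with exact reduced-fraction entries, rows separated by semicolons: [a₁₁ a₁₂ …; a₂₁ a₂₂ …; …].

T = [-276/25 111/25 0; -561/50 123/25 0; 0 0 1]

T1 = [1 0 0; -2 1 0; 0 0 1]
T2·T1 = [5 -2 0; -2 1 0; 0 0 1]
T3·…·T1 = [26/5 -11/5 0; 7/5 -2/5 0; 0 0 1]
T4·…·T1 = [-78/5 33/5 0; 21/10 -3/5 0; 0 0 1]
T5·…·T1 = [-276/25 111/25 0; -561/50 123/25 0; 0 0 1]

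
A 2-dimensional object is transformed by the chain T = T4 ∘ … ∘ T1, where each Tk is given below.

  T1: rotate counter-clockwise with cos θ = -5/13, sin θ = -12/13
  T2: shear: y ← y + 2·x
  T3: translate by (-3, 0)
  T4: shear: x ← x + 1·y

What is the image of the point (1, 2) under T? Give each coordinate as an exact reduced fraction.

T(p) = (-4/13, 16/13)

T1 rotate counter-clockwise with cos θ = -5/13, sin θ = -12/13: (1, 2) → (19/13, -22/13)
T2 shear: y ← y + 2·x: (19/13, -22/13) → (19/13, 16/13)
T3 translate by (-3, 0): (19/13, 16/13) → (-20/13, 16/13)
T4 shear: x ← x + 1·y: (-20/13, 16/13) → (-4/13, 16/13)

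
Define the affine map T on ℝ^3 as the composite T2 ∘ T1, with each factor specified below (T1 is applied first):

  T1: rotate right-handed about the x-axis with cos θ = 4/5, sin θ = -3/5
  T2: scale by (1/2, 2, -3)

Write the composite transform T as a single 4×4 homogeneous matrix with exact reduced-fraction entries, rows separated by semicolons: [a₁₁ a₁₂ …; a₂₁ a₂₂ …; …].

T1 = [1 0 0 0; 0 4/5 3/5 0; 0 -3/5 4/5 0; 0 0 0 1]
T2·T1 = [1/2 0 0 0; 0 8/5 6/5 0; 0 9/5 -12/5 0; 0 0 0 1]

T = [1/2 0 0 0; 0 8/5 6/5 0; 0 9/5 -12/5 0; 0 0 0 1]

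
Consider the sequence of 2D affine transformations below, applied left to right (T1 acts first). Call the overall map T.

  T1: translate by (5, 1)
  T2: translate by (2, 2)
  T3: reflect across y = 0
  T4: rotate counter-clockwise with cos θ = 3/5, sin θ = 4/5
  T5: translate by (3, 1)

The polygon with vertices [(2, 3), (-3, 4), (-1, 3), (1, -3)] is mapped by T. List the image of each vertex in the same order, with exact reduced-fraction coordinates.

image vertices: (66/5, 23/5), (11, 0), (57/5, 11/5), (39/5, 37/5)

T1 translate by (5, 1): (2, 3) → (7, 4); (-3, 4) → (2, 5); (-1, 3) → (4, 4); (1, -3) → (6, -2)
T2 translate by (2, 2): (7, 4) → (9, 6); (2, 5) → (4, 7); (4, 4) → (6, 6); (6, -2) → (8, 0)
T3 reflect across y = 0: (9, 6) → (9, -6); (4, 7) → (4, -7); (6, 6) → (6, -6); (8, 0) → (8, 0)
T4 rotate counter-clockwise with cos θ = 3/5, sin θ = 4/5: (9, -6) → (51/5, 18/5); (4, -7) → (8, -1); (6, -6) → (42/5, 6/5); (8, 0) → (24/5, 32/5)
T5 translate by (3, 1): (51/5, 18/5) → (66/5, 23/5); (8, -1) → (11, 0); (42/5, 6/5) → (57/5, 11/5); (24/5, 32/5) → (39/5, 37/5)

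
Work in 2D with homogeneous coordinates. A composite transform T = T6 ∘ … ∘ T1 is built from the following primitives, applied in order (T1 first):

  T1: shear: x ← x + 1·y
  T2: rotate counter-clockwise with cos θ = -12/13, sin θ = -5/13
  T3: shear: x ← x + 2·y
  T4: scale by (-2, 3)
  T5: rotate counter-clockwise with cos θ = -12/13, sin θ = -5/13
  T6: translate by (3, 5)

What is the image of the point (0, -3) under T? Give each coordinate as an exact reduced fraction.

T(p) = (4224/169, 239/169)

T1 shear: x ← x + 1·y: (0, -3) → (-3, -3)
T2 rotate counter-clockwise with cos θ = -12/13, sin θ = -5/13: (-3, -3) → (21/13, 51/13)
T3 shear: x ← x + 2·y: (21/13, 51/13) → (123/13, 51/13)
T4 scale by (-2, 3): (123/13, 51/13) → (-246/13, 153/13)
T5 rotate counter-clockwise with cos θ = -12/13, sin θ = -5/13: (-246/13, 153/13) → (3717/169, -606/169)
T6 translate by (3, 5): (3717/169, -606/169) → (4224/169, 239/169)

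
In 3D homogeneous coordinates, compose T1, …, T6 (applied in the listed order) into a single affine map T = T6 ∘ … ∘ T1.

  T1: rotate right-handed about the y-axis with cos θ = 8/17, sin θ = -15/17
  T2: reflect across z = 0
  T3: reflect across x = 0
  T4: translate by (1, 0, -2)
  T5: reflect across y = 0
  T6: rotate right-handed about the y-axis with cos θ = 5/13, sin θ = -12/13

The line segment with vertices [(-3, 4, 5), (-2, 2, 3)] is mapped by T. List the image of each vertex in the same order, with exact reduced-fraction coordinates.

image vertices: (928/221, -4, 1247/221), (726/221, -2, 796/221)

T1 rotate right-handed about the y-axis with cos θ = 8/17, sin θ = -15/17: (-3, 4, 5) → (-99/17, 4, -5/17); (-2, 2, 3) → (-61/17, 2, -6/17)
T2 reflect across z = 0: (-99/17, 4, -5/17) → (-99/17, 4, 5/17); (-61/17, 2, -6/17) → (-61/17, 2, 6/17)
T3 reflect across x = 0: (-99/17, 4, 5/17) → (99/17, 4, 5/17); (-61/17, 2, 6/17) → (61/17, 2, 6/17)
T4 translate by (1, 0, -2): (99/17, 4, 5/17) → (116/17, 4, -29/17); (61/17, 2, 6/17) → (78/17, 2, -28/17)
T5 reflect across y = 0: (116/17, 4, -29/17) → (116/17, -4, -29/17); (78/17, 2, -28/17) → (78/17, -2, -28/17)
T6 rotate right-handed about the y-axis with cos θ = 5/13, sin θ = -12/13: (116/17, -4, -29/17) → (928/221, -4, 1247/221); (78/17, -2, -28/17) → (726/221, -2, 796/221)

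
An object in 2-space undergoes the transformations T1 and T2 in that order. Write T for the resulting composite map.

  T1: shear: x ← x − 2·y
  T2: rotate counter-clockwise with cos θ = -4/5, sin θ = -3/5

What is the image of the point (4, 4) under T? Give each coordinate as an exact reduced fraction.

T(p) = (28/5, -4/5)

T1 shear: x ← x − 2·y: (4, 4) → (-4, 4)
T2 rotate counter-clockwise with cos θ = -4/5, sin θ = -3/5: (-4, 4) → (28/5, -4/5)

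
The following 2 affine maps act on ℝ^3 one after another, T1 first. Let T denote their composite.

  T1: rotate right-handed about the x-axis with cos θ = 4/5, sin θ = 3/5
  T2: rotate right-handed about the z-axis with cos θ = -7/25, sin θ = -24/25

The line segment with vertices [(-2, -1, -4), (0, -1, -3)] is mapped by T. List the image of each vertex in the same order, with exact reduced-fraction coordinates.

T1 rotate right-handed about the x-axis with cos θ = 4/5, sin θ = 3/5: (-2, -1, -4) → (-2, 8/5, -19/5); (0, -1, -3) → (0, 1, -3)
T2 rotate right-handed about the z-axis with cos θ = -7/25, sin θ = -24/25: (-2, 8/5, -19/5) → (262/125, 184/125, -19/5); (0, 1, -3) → (24/25, -7/25, -3)

image vertices: (262/125, 184/125, -19/5), (24/25, -7/25, -3)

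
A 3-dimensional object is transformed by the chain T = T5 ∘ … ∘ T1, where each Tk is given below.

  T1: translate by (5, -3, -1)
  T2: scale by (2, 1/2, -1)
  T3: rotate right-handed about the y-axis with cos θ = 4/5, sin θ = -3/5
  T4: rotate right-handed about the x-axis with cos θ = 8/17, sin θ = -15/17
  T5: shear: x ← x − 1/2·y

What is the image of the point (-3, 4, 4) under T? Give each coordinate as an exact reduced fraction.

T1 translate by (5, -3, -1): (-3, 4, 4) → (2, 1, 3)
T2 scale by (2, 1/2, -1): (2, 1, 3) → (4, 1/2, -3)
T3 rotate right-handed about the y-axis with cos θ = 4/5, sin θ = -3/5: (4, 1/2, -3) → (5, 1/2, 0)
T4 rotate right-handed about the x-axis with cos θ = 8/17, sin θ = -15/17: (5, 1/2, 0) → (5, 4/17, -15/34)
T5 shear: x ← x − 1/2·y: (5, 4/17, -15/34) → (83/17, 4/17, -15/34)

T(p) = (83/17, 4/17, -15/34)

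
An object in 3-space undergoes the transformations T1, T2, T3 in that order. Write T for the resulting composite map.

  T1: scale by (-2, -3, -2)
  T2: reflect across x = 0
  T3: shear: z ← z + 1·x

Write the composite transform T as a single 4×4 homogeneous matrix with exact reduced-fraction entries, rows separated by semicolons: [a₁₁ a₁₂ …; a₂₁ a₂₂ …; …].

T1 = [-2 0 0 0; 0 -3 0 0; 0 0 -2 0; 0 0 0 1]
T2·T1 = [2 0 0 0; 0 -3 0 0; 0 0 -2 0; 0 0 0 1]
T3·…·T1 = [2 0 0 0; 0 -3 0 0; 2 0 -2 0; 0 0 0 1]

T = [2 0 0 0; 0 -3 0 0; 2 0 -2 0; 0 0 0 1]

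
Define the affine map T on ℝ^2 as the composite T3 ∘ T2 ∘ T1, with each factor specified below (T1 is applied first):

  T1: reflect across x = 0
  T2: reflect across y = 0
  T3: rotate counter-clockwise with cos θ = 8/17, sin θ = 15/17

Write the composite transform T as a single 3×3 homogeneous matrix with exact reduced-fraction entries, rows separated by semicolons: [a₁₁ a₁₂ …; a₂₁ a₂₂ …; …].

T1 = [-1 0 0; 0 1 0; 0 0 1]
T2·T1 = [-1 0 0; 0 -1 0; 0 0 1]
T3·…·T1 = [-8/17 15/17 0; -15/17 -8/17 0; 0 0 1]

T = [-8/17 15/17 0; -15/17 -8/17 0; 0 0 1]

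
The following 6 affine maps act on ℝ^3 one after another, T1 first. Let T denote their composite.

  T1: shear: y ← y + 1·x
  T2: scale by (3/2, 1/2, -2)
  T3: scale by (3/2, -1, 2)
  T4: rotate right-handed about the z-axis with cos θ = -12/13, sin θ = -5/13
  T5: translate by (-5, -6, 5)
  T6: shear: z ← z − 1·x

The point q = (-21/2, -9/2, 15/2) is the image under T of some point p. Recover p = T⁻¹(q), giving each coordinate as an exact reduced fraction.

T1 = [1 0 0 0; 1 1 0 0; 0 0 1 0; 0 0 0 1]
T2·T1 = [3/2 0 0 0; 1/2 1/2 0 0; 0 0 -2 0; 0 0 0 1]
T3·…·T1 = [9/4 0 0 0; -1/2 -1/2 0 0; 0 0 -4 0; 0 0 0 1]
T4·…·T1 = [-59/26 -5/26 0 0; -21/52 6/13 0 0; 0 0 -4 0; 0 0 0 1]
T5·…·T1 = [-59/26 -5/26 0 -5; -21/52 6/13 0 -6; 0 0 -4 5; 0 0 0 1]
T6·…·T1 = [-59/26 -5/26 0 -5; -21/52 6/13 0 -6; 59/26 5/26 -4 10; 0 0 0 1]
det M = 9/2; M⁻¹ = [-16/39 -20/117 0 -40/13; -14/39 236/117 0 134/13; -1/4 0 -1/4 5/4; 0 0 0 1]
M⁻¹ · (-21/2, -9/2, 15/2)ᵀ = (2, 5, 2)ᵀ

p = (2, 5, 2)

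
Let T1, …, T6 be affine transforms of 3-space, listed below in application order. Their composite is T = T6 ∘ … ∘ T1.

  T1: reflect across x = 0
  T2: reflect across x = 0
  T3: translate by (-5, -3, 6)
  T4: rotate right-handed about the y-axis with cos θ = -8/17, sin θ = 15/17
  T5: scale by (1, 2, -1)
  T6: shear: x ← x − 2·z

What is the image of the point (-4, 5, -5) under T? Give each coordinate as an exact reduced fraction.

T1 reflect across x = 0: (-4, 5, -5) → (4, 5, -5)
T2 reflect across x = 0: (4, 5, -5) → (-4, 5, -5)
T3 translate by (-5, -3, 6): (-4, 5, -5) → (-9, 2, 1)
T4 rotate right-handed about the y-axis with cos θ = -8/17, sin θ = 15/17: (-9, 2, 1) → (87/17, 2, 127/17)
T5 scale by (1, 2, -1): (87/17, 2, 127/17) → (87/17, 4, -127/17)
T6 shear: x ← x − 2·z: (87/17, 4, -127/17) → (341/17, 4, -127/17)

T(p) = (341/17, 4, -127/17)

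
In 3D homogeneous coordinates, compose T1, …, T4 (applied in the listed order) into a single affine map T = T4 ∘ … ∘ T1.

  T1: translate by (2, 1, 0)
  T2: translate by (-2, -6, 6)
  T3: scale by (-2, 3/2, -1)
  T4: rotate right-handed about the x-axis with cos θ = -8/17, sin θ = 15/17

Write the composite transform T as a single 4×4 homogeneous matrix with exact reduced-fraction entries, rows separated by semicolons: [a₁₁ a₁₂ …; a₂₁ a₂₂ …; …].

T = [-2 0 0 0; 0 -12/17 15/17 150/17; 0 45/34 8/17 -129/34; 0 0 0 1]

T1 = [1 0 0 2; 0 1 0 1; 0 0 1 0; 0 0 0 1]
T2·T1 = [1 0 0 0; 0 1 0 -5; 0 0 1 6; 0 0 0 1]
T3·…·T1 = [-2 0 0 0; 0 3/2 0 -15/2; 0 0 -1 -6; 0 0 0 1]
T4·…·T1 = [-2 0 0 0; 0 -12/17 15/17 150/17; 0 45/34 8/17 -129/34; 0 0 0 1]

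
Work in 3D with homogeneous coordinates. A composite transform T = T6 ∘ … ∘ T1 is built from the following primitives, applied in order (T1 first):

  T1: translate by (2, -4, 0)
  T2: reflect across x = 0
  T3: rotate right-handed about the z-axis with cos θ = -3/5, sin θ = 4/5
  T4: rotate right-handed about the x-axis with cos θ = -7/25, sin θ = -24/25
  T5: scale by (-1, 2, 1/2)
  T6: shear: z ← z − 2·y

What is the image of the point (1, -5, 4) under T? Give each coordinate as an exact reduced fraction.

T1 translate by (2, -4, 0): (1, -5, 4) → (3, -9, 4)
T2 reflect across x = 0: (3, -9, 4) → (-3, -9, 4)
T3 rotate right-handed about the z-axis with cos θ = -3/5, sin θ = 4/5: (-3, -9, 4) → (9, 3, 4)
T4 rotate right-handed about the x-axis with cos θ = -7/25, sin θ = -24/25: (9, 3, 4) → (9, 3, -4)
T5 scale by (-1, 2, 1/2): (9, 3, -4) → (-9, 6, -2)
T6 shear: z ← z − 2·y: (-9, 6, -2) → (-9, 6, -14)

T(p) = (-9, 6, -14)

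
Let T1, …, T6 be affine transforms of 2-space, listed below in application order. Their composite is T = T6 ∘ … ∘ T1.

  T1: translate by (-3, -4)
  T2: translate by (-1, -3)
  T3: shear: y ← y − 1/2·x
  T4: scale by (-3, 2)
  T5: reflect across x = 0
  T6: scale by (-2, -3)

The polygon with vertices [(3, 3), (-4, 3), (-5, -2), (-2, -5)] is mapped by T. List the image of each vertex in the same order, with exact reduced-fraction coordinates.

image vertices: (6, 21), (48, 0), (54, 27), (36, 54)

T1 translate by (-3, -4): (3, 3) → (0, -1); (-4, 3) → (-7, -1); (-5, -2) → (-8, -6); (-2, -5) → (-5, -9)
T2 translate by (-1, -3): (0, -1) → (-1, -4); (-7, -1) → (-8, -4); (-8, -6) → (-9, -9); (-5, -9) → (-6, -12)
T3 shear: y ← y − 1/2·x: (-1, -4) → (-1, -7/2); (-8, -4) → (-8, 0); (-9, -9) → (-9, -9/2); (-6, -12) → (-6, -9)
T4 scale by (-3, 2): (-1, -7/2) → (3, -7); (-8, 0) → (24, 0); (-9, -9/2) → (27, -9); (-6, -9) → (18, -18)
T5 reflect across x = 0: (3, -7) → (-3, -7); (24, 0) → (-24, 0); (27, -9) → (-27, -9); (18, -18) → (-18, -18)
T6 scale by (-2, -3): (-3, -7) → (6, 21); (-24, 0) → (48, 0); (-27, -9) → (54, 27); (-18, -18) → (36, 54)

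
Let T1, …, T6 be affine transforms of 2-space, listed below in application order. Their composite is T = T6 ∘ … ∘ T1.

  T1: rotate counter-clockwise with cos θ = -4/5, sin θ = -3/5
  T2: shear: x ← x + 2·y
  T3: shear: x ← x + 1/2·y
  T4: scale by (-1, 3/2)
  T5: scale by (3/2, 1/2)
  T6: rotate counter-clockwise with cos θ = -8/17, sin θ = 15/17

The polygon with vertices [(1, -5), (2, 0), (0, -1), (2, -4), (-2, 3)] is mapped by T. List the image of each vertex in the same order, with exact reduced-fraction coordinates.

image vertices: (363/340, -2523/340), (-417/170, 1107/170), (39/85, -363/170), (-21/34, -69/34), (183/170, -9/85)

T1 rotate counter-clockwise with cos θ = -4/5, sin θ = -3/5: (1, -5) → (-19/5, 17/5); (2, 0) → (-8/5, -6/5); (0, -1) → (-3/5, 4/5); (2, -4) → (-4, 2); (-2, 3) → (17/5, -6/5)
T2 shear: x ← x + 2·y: (-19/5, 17/5) → (3, 17/5); (-8/5, -6/5) → (-4, -6/5); (-3/5, 4/5) → (1, 4/5); (-4, 2) → (0, 2); (17/5, -6/5) → (1, -6/5)
T3 shear: x ← x + 1/2·y: (3, 17/5) → (47/10, 17/5); (-4, -6/5) → (-23/5, -6/5); (1, 4/5) → (7/5, 4/5); (0, 2) → (1, 2); (1, -6/5) → (2/5, -6/5)
T4 scale by (-1, 3/2): (47/10, 17/5) → (-47/10, 51/10); (-23/5, -6/5) → (23/5, -9/5); (7/5, 4/5) → (-7/5, 6/5); (1, 2) → (-1, 3); (2/5, -6/5) → (-2/5, -9/5)
T5 scale by (3/2, 1/2): (-47/10, 51/10) → (-141/20, 51/20); (23/5, -9/5) → (69/10, -9/10); (-7/5, 6/5) → (-21/10, 3/5); (-1, 3) → (-3/2, 3/2); (-2/5, -9/5) → (-3/5, -9/10)
T6 rotate counter-clockwise with cos θ = -8/17, sin θ = 15/17: (-141/20, 51/20) → (363/340, -2523/340); (69/10, -9/10) → (-417/170, 1107/170); (-21/10, 3/5) → (39/85, -363/170); (-3/2, 3/2) → (-21/34, -69/34); (-3/5, -9/10) → (183/170, -9/85)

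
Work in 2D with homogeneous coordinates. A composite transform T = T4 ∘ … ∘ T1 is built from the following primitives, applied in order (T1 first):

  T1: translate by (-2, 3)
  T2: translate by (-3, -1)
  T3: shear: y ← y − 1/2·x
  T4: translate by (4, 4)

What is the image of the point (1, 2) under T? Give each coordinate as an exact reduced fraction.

T(p) = (0, 10)

T1 translate by (-2, 3): (1, 2) → (-1, 5)
T2 translate by (-3, -1): (-1, 5) → (-4, 4)
T3 shear: y ← y − 1/2·x: (-4, 4) → (-4, 6)
T4 translate by (4, 4): (-4, 6) → (0, 10)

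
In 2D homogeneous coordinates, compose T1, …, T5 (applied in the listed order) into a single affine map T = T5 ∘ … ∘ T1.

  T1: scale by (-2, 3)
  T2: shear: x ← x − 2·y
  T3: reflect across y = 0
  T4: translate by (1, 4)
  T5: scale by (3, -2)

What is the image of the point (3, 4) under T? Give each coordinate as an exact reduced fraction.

T(p) = (-87, 16)

T1 scale by (-2, 3): (3, 4) → (-6, 12)
T2 shear: x ← x − 2·y: (-6, 12) → (-30, 12)
T3 reflect across y = 0: (-30, 12) → (-30, -12)
T4 translate by (1, 4): (-30, -12) → (-29, -8)
T5 scale by (3, -2): (-29, -8) → (-87, 16)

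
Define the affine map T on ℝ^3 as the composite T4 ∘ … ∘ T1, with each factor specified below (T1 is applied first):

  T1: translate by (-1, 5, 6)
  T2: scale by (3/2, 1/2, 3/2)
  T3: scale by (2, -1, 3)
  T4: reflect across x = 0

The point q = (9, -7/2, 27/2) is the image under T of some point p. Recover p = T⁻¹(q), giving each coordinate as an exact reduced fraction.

p = (-2, 2, -3)

T1 = [1 0 0 -1; 0 1 0 5; 0 0 1 6; 0 0 0 1]
T2·T1 = [3/2 0 0 -3/2; 0 1/2 0 5/2; 0 0 3/2 9; 0 0 0 1]
T3·…·T1 = [3 0 0 -3; 0 -1/2 0 -5/2; 0 0 9/2 27; 0 0 0 1]
T4·…·T1 = [-3 0 0 3; 0 -1/2 0 -5/2; 0 0 9/2 27; 0 0 0 1]
det M = 27/4; M⁻¹ = [-1/3 0 0 1; 0 -2 0 -5; 0 0 2/9 -6; 0 0 0 1]
M⁻¹ · (9, -7/2, 27/2)ᵀ = (-2, 2, -3)ᵀ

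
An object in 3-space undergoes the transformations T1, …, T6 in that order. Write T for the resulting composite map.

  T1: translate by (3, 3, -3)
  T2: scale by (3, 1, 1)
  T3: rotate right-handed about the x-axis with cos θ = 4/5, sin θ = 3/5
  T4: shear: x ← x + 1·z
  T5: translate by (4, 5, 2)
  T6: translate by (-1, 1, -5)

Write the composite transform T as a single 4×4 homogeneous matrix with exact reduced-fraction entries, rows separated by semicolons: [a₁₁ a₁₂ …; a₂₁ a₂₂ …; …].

T = [3 3/5 4/5 57/5; 0 4/5 -3/5 51/5; 0 3/5 4/5 -18/5; 0 0 0 1]

T1 = [1 0 0 3; 0 1 0 3; 0 0 1 -3; 0 0 0 1]
T2·T1 = [3 0 0 9; 0 1 0 3; 0 0 1 -3; 0 0 0 1]
T3·…·T1 = [3 0 0 9; 0 4/5 -3/5 21/5; 0 3/5 4/5 -3/5; 0 0 0 1]
T4·…·T1 = [3 3/5 4/5 42/5; 0 4/5 -3/5 21/5; 0 3/5 4/5 -3/5; 0 0 0 1]
T5·…·T1 = [3 3/5 4/5 62/5; 0 4/5 -3/5 46/5; 0 3/5 4/5 7/5; 0 0 0 1]
T6·…·T1 = [3 3/5 4/5 57/5; 0 4/5 -3/5 51/5; 0 3/5 4/5 -18/5; 0 0 0 1]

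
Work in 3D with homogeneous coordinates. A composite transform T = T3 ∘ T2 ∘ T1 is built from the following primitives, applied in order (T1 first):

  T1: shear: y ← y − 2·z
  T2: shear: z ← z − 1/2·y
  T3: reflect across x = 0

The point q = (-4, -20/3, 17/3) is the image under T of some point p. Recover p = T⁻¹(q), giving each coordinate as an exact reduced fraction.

T1 = [1 0 0 0; 0 1 -2 0; 0 0 1 0; 0 0 0 1]
T2·T1 = [1 0 0 0; 0 1 -2 0; 0 -1/2 2 0; 0 0 0 1]
T3·…·T1 = [-1 0 0 0; 0 1 -2 0; 0 -1/2 2 0; 0 0 0 1]
det M = -1; M⁻¹ = [-1 0 0 0; 0 2 2 0; 0 1/2 1 0; 0 0 0 1]
M⁻¹ · (-4, -20/3, 17/3)ᵀ = (4, -2, 7/3)ᵀ

p = (4, -2, 7/3)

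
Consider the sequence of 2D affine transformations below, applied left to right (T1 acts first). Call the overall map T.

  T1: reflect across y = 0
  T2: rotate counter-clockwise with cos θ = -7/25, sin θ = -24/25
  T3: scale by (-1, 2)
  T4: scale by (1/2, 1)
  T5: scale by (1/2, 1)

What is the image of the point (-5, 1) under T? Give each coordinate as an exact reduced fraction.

T(p) = (-11/100, 254/25)

T1 reflect across y = 0: (-5, 1) → (-5, -1)
T2 rotate counter-clockwise with cos θ = -7/25, sin θ = -24/25: (-5, -1) → (11/25, 127/25)
T3 scale by (-1, 2): (11/25, 127/25) → (-11/25, 254/25)
T4 scale by (1/2, 1): (-11/25, 254/25) → (-11/50, 254/25)
T5 scale by (1/2, 1): (-11/50, 254/25) → (-11/100, 254/25)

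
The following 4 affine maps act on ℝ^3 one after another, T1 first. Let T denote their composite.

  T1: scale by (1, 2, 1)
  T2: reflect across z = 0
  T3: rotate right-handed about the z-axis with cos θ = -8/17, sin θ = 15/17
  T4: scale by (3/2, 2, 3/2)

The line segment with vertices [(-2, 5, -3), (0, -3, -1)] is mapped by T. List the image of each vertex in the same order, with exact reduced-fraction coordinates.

T1 scale by (1, 2, 1): (-2, 5, -3) → (-2, 10, -3); (0, -3, -1) → (0, -6, -1)
T2 reflect across z = 0: (-2, 10, -3) → (-2, 10, 3); (0, -6, -1) → (0, -6, 1)
T3 rotate right-handed about the z-axis with cos θ = -8/17, sin θ = 15/17: (-2, 10, 3) → (-134/17, -110/17, 3); (0, -6, 1) → (90/17, 48/17, 1)
T4 scale by (3/2, 2, 3/2): (-134/17, -110/17, 3) → (-201/17, -220/17, 9/2); (90/17, 48/17, 1) → (135/17, 96/17, 3/2)

image vertices: (-201/17, -220/17, 9/2), (135/17, 96/17, 3/2)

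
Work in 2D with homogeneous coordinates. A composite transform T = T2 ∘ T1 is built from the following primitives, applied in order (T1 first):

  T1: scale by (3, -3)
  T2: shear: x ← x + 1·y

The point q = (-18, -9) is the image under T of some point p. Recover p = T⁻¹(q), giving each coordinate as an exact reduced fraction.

p = (-3, 3)

T1 = [3 0 0; 0 -3 0; 0 0 1]
T2·T1 = [3 -3 0; 0 -3 0; 0 0 1]
det M = -9; M⁻¹ = [1/3 -1/3 0; 0 -1/3 0; 0 0 1]
M⁻¹ · (-18, -9)ᵀ = (-3, 3)ᵀ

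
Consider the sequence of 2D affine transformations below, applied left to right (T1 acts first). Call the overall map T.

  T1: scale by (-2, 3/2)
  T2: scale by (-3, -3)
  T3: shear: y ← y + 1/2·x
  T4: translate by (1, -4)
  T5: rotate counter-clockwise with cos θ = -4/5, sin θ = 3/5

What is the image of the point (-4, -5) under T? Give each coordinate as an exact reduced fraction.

T(p) = (29/2, -19)

T1 scale by (-2, 3/2): (-4, -5) → (8, -15/2)
T2 scale by (-3, -3): (8, -15/2) → (-24, 45/2)
T3 shear: y ← y + 1/2·x: (-24, 45/2) → (-24, 21/2)
T4 translate by (1, -4): (-24, 21/2) → (-23, 13/2)
T5 rotate counter-clockwise with cos θ = -4/5, sin θ = 3/5: (-23, 13/2) → (29/2, -19)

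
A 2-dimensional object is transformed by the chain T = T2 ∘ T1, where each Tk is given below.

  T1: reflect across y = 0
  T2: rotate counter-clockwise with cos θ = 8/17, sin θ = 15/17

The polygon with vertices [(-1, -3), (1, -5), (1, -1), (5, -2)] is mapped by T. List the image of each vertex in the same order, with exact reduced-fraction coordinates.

image vertices: (-53/17, 9/17), (-67/17, 55/17), (-7/17, 23/17), (10/17, 91/17)

T1 reflect across y = 0: (-1, -3) → (-1, 3); (1, -5) → (1, 5); (1, -1) → (1, 1); (5, -2) → (5, 2)
T2 rotate counter-clockwise with cos θ = 8/17, sin θ = 15/17: (-1, 3) → (-53/17, 9/17); (1, 5) → (-67/17, 55/17); (1, 1) → (-7/17, 23/17); (5, 2) → (10/17, 91/17)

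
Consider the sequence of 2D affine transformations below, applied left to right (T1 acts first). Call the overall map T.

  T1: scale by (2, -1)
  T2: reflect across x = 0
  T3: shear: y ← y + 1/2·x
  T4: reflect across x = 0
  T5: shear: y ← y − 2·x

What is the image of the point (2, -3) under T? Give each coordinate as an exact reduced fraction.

T1 scale by (2, -1): (2, -3) → (4, 3)
T2 reflect across x = 0: (4, 3) → (-4, 3)
T3 shear: y ← y + 1/2·x: (-4, 3) → (-4, 1)
T4 reflect across x = 0: (-4, 1) → (4, 1)
T5 shear: y ← y − 2·x: (4, 1) → (4, -7)

T(p) = (4, -7)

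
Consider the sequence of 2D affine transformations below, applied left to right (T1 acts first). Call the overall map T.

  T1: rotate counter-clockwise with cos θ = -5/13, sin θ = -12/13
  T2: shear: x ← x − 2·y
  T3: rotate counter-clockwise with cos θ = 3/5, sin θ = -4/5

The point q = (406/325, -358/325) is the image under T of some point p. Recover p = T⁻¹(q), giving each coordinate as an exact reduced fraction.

T1 = [-5/13 12/13 0; -12/13 -5/13 0; 0 0 1]
T2·T1 = [19/13 22/13 0; -12/13 -5/13 0; 0 0 1]
T3·…·T1 = [9/65 46/65 0; -112/65 -103/65 0; 0 0 1]
det M = 1; M⁻¹ = [-103/65 -46/65 0; 112/65 9/65 0; 0 0 1]
M⁻¹ · (406/325, -358/325)ᵀ = (-6/5, 2)ᵀ

p = (-6/5, 2)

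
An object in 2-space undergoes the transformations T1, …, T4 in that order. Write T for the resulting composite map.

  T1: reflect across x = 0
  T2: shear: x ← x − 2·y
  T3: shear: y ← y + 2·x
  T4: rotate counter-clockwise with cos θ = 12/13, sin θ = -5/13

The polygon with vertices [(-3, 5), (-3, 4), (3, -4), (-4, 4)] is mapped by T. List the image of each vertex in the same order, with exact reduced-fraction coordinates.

image vertices: (-129/13, -73/13), (-90/13, -47/13), (90/13, 47/13), (-68/13, -28/13)

T1 reflect across x = 0: (-3, 5) → (3, 5); (-3, 4) → (3, 4); (3, -4) → (-3, -4); (-4, 4) → (4, 4)
T2 shear: x ← x − 2·y: (3, 5) → (-7, 5); (3, 4) → (-5, 4); (-3, -4) → (5, -4); (4, 4) → (-4, 4)
T3 shear: y ← y + 2·x: (-7, 5) → (-7, -9); (-5, 4) → (-5, -6); (5, -4) → (5, 6); (-4, 4) → (-4, -4)
T4 rotate counter-clockwise with cos θ = 12/13, sin θ = -5/13: (-7, -9) → (-129/13, -73/13); (-5, -6) → (-90/13, -47/13); (5, 6) → (90/13, 47/13); (-4, -4) → (-68/13, -28/13)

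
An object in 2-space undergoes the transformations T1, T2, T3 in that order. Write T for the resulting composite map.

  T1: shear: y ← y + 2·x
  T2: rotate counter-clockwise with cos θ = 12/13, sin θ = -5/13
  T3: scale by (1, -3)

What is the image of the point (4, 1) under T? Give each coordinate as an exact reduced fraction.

T(p) = (93/13, -264/13)

T1 shear: y ← y + 2·x: (4, 1) → (4, 9)
T2 rotate counter-clockwise with cos θ = 12/13, sin θ = -5/13: (4, 9) → (93/13, 88/13)
T3 scale by (1, -3): (93/13, 88/13) → (93/13, -264/13)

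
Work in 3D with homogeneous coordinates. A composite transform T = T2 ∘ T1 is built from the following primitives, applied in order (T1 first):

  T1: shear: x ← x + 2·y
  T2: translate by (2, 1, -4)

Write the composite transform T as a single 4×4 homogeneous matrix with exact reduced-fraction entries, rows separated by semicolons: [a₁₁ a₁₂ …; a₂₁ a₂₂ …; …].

T = [1 2 0 2; 0 1 0 1; 0 0 1 -4; 0 0 0 1]

T1 = [1 2 0 0; 0 1 0 0; 0 0 1 0; 0 0 0 1]
T2·T1 = [1 2 0 2; 0 1 0 1; 0 0 1 -4; 0 0 0 1]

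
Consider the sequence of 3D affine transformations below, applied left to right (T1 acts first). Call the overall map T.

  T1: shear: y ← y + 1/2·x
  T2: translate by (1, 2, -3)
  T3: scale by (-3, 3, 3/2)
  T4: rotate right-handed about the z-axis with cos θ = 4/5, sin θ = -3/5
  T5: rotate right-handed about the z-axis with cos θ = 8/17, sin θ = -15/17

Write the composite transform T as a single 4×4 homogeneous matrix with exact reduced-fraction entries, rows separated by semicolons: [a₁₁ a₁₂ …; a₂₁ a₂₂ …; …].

T = [33/17 252/85 0 543/85; 93/34 -39/85 0 174/85; 0 0 3/2 -9/2; 0 0 0 1]

T1 = [1 0 0 0; 1/2 1 0 0; 0 0 1 0; 0 0 0 1]
T2·T1 = [1 0 0 1; 1/2 1 0 2; 0 0 1 -3; 0 0 0 1]
T3·…·T1 = [-3 0 0 -3; 3/2 3 0 6; 0 0 3/2 -9/2; 0 0 0 1]
T4·…·T1 = [-3/2 9/5 0 6/5; 3 12/5 0 33/5; 0 0 3/2 -9/2; 0 0 0 1]
T5·…·T1 = [33/17 252/85 0 543/85; 93/34 -39/85 0 174/85; 0 0 3/2 -9/2; 0 0 0 1]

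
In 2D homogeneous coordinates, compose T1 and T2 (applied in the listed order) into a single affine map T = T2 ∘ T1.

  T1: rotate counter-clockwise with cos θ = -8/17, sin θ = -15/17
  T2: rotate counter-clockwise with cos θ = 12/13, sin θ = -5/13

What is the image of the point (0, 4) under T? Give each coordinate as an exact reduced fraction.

T1 rotate counter-clockwise with cos θ = -8/17, sin θ = -15/17: (0, 4) → (60/17, -32/17)
T2 rotate counter-clockwise with cos θ = 12/13, sin θ = -5/13: (60/17, -32/17) → (560/221, -684/221)

T(p) = (560/221, -684/221)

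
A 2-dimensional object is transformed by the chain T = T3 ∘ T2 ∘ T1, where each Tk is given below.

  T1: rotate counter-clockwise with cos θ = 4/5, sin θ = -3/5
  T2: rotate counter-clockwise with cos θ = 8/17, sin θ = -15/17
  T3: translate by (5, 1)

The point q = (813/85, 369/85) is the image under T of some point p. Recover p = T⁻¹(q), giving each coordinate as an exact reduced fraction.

p = (-4, 4)

T1 = [4/5 3/5 0; -3/5 4/5 0; 0 0 1]
T2·T1 = [-13/85 84/85 0; -84/85 -13/85 0; 0 0 1]
T3·…·T1 = [-13/85 84/85 5; -84/85 -13/85 1; 0 0 1]
det M = 1; M⁻¹ = [-13/85 -84/85 149/85; 84/85 -13/85 -407/85; 0 0 1]
M⁻¹ · (813/85, 369/85)ᵀ = (-4, 4)ᵀ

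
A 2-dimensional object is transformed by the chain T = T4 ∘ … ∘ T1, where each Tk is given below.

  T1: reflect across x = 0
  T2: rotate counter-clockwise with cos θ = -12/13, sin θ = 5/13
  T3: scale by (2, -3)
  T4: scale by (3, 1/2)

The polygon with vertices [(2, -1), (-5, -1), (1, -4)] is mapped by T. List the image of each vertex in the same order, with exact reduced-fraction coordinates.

image vertices: (174/13, -3/13), (-330/13, -111/26), (192/13, -129/26)

T1 reflect across x = 0: (2, -1) → (-2, -1); (-5, -1) → (5, -1); (1, -4) → (-1, -4)
T2 rotate counter-clockwise with cos θ = -12/13, sin θ = 5/13: (-2, -1) → (29/13, 2/13); (5, -1) → (-55/13, 37/13); (-1, -4) → (32/13, 43/13)
T3 scale by (2, -3): (29/13, 2/13) → (58/13, -6/13); (-55/13, 37/13) → (-110/13, -111/13); (32/13, 43/13) → (64/13, -129/13)
T4 scale by (3, 1/2): (58/13, -6/13) → (174/13, -3/13); (-110/13, -111/13) → (-330/13, -111/26); (64/13, -129/13) → (192/13, -129/26)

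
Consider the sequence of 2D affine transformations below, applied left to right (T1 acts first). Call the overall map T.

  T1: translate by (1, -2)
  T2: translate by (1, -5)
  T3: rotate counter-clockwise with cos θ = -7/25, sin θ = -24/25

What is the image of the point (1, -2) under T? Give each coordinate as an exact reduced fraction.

T1 translate by (1, -2): (1, -2) → (2, -4)
T2 translate by (1, -5): (2, -4) → (3, -9)
T3 rotate counter-clockwise with cos θ = -7/25, sin θ = -24/25: (3, -9) → (-237/25, -9/25)

T(p) = (-237/25, -9/25)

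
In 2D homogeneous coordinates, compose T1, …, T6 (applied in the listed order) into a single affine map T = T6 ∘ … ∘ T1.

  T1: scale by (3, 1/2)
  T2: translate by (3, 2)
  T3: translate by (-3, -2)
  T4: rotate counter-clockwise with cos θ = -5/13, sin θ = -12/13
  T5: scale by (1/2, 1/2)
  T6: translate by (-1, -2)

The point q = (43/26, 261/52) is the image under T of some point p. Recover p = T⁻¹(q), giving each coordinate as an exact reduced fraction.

p = (-5, -1)

T1 = [3 0 0; 0 1/2 0; 0 0 1]
T2·T1 = [3 0 3; 0 1/2 2; 0 0 1]
T3·…·T1 = [3 0 0; 0 1/2 0; 0 0 1]
T4·…·T1 = [-15/13 6/13 0; -36/13 -5/26 0; 0 0 1]
T5·…·T1 = [-15/26 3/13 0; -18/13 -5/52 0; 0 0 1]
T6·…·T1 = [-15/26 3/13 -1; -18/13 -5/52 -2; 0 0 1]
det M = 3/8; M⁻¹ = [-10/39 -8/13 -58/39; 48/13 -20/13 8/13; 0 0 1]
M⁻¹ · (43/26, 261/52)ᵀ = (-5, -1)ᵀ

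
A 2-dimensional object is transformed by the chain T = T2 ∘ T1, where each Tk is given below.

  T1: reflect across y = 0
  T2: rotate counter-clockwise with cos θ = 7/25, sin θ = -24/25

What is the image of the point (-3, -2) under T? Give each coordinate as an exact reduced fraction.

T(p) = (27/25, 86/25)

T1 reflect across y = 0: (-3, -2) → (-3, 2)
T2 rotate counter-clockwise with cos θ = 7/25, sin θ = -24/25: (-3, 2) → (27/25, 86/25)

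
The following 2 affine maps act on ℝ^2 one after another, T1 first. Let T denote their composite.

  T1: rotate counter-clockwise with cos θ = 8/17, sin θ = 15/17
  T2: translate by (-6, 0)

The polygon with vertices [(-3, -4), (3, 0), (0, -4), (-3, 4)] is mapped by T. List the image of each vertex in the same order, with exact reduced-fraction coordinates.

image vertices: (-66/17, -77/17), (-78/17, 45/17), (-42/17, -32/17), (-186/17, -13/17)

T1 rotate counter-clockwise with cos θ = 8/17, sin θ = 15/17: (-3, -4) → (36/17, -77/17); (3, 0) → (24/17, 45/17); (0, -4) → (60/17, -32/17); (-3, 4) → (-84/17, -13/17)
T2 translate by (-6, 0): (36/17, -77/17) → (-66/17, -77/17); (24/17, 45/17) → (-78/17, 45/17); (60/17, -32/17) → (-42/17, -32/17); (-84/17, -13/17) → (-186/17, -13/17)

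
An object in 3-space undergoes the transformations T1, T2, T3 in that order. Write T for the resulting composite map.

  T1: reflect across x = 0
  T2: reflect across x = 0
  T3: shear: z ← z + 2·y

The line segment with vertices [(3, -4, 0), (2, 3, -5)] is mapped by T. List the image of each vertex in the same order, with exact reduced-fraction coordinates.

T1 reflect across x = 0: (3, -4, 0) → (-3, -4, 0); (2, 3, -5) → (-2, 3, -5)
T2 reflect across x = 0: (-3, -4, 0) → (3, -4, 0); (-2, 3, -5) → (2, 3, -5)
T3 shear: z ← z + 2·y: (3, -4, 0) → (3, -4, -8); (2, 3, -5) → (2, 3, 1)

image vertices: (3, -4, -8), (2, 3, 1)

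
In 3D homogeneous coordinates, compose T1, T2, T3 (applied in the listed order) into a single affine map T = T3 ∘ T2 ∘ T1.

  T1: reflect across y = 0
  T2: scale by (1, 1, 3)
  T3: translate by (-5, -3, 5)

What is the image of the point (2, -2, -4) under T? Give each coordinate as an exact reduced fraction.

T(p) = (-3, -1, -7)

T1 reflect across y = 0: (2, -2, -4) → (2, 2, -4)
T2 scale by (1, 1, 3): (2, 2, -4) → (2, 2, -12)
T3 translate by (-5, -3, 5): (2, 2, -12) → (-3, -1, -7)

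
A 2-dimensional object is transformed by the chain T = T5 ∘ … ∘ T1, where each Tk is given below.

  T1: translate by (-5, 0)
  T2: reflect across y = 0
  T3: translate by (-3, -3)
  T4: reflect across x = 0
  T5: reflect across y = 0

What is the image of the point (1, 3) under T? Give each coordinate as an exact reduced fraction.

T1 translate by (-5, 0): (1, 3) → (-4, 3)
T2 reflect across y = 0: (-4, 3) → (-4, -3)
T3 translate by (-3, -3): (-4, -3) → (-7, -6)
T4 reflect across x = 0: (-7, -6) → (7, -6)
T5 reflect across y = 0: (7, -6) → (7, 6)

T(p) = (7, 6)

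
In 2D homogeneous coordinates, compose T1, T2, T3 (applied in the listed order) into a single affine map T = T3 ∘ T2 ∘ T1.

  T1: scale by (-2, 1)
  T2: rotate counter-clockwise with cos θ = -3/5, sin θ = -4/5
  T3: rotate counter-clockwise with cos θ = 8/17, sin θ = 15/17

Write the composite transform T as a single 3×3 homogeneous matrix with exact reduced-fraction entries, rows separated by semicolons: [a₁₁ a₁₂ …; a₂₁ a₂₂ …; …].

T = [-72/85 77/85 0; 154/85 36/85 0; 0 0 1]

T1 = [-2 0 0; 0 1 0; 0 0 1]
T2·T1 = [6/5 4/5 0; 8/5 -3/5 0; 0 0 1]
T3·…·T1 = [-72/85 77/85 0; 154/85 36/85 0; 0 0 1]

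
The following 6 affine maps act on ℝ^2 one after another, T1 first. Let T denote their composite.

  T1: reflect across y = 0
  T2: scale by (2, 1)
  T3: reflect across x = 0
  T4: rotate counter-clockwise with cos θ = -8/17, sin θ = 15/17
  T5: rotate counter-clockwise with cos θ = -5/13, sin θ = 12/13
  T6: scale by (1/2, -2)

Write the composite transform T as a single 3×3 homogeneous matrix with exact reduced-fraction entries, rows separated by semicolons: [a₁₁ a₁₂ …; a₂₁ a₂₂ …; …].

T = [140/221 -171/442 0; -684/221 -280/221 0; 0 0 1]

T1 = [1 0 0; 0 -1 0; 0 0 1]
T2·T1 = [2 0 0; 0 -1 0; 0 0 1]
T3·…·T1 = [-2 0 0; 0 -1 0; 0 0 1]
T4·…·T1 = [16/17 15/17 0; -30/17 8/17 0; 0 0 1]
T5·…·T1 = [280/221 -171/221 0; 342/221 140/221 0; 0 0 1]
T6·…·T1 = [140/221 -171/442 0; -684/221 -280/221 0; 0 0 1]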